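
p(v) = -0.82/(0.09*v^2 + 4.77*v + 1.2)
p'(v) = -0.82*(-0.18*v - 4.77)/(0.09*v^2 + 4.77*v + 1.2)^2 = (0.1476*v + 3.9114)/(0.09*v^2 + 4.77*v + 1.2)^2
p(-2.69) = 0.07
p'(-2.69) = 0.03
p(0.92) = -0.14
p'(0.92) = 0.13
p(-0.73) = 0.37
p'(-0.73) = 0.76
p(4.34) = -0.03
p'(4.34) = 0.01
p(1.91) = -0.08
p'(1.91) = 0.04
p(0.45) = -0.24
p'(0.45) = 0.35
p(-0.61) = 0.49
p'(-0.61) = 1.36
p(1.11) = -0.12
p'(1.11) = 0.09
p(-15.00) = 0.02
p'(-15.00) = 0.00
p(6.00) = -0.02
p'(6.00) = 0.00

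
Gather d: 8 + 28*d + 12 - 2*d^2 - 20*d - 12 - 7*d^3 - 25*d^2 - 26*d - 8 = -7*d^3 - 27*d^2 - 18*d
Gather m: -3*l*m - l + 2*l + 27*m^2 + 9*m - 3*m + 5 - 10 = l + 27*m^2 + m*(6 - 3*l) - 5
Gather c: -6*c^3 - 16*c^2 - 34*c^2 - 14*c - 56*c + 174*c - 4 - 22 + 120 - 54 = -6*c^3 - 50*c^2 + 104*c + 40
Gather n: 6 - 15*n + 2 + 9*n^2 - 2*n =9*n^2 - 17*n + 8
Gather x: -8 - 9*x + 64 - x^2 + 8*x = -x^2 - x + 56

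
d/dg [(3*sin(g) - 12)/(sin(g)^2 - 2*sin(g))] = 3*(-cos(g) + 8/tan(g) - 8*cos(g)/sin(g)^2)/(sin(g) - 2)^2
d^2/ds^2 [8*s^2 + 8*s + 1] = 16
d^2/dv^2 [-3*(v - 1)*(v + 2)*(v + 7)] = -18*v - 48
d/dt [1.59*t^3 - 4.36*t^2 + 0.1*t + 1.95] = 4.77*t^2 - 8.72*t + 0.1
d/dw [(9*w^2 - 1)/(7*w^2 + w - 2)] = (9*w^2 - 22*w + 1)/(49*w^4 + 14*w^3 - 27*w^2 - 4*w + 4)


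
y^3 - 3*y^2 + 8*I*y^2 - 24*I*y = y*(y - 3)*(y + 8*I)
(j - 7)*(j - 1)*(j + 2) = j^3 - 6*j^2 - 9*j + 14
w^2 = w^2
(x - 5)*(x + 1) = x^2 - 4*x - 5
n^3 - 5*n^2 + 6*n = n*(n - 3)*(n - 2)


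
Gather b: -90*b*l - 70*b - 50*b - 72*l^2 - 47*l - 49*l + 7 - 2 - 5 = b*(-90*l - 120) - 72*l^2 - 96*l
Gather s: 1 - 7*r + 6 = 7 - 7*r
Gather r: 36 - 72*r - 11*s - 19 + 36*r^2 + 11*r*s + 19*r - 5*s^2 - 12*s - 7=36*r^2 + r*(11*s - 53) - 5*s^2 - 23*s + 10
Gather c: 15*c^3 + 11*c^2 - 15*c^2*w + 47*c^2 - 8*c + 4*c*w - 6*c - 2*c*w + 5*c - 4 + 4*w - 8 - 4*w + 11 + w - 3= 15*c^3 + c^2*(58 - 15*w) + c*(2*w - 9) + w - 4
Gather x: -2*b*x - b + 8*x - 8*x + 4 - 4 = -2*b*x - b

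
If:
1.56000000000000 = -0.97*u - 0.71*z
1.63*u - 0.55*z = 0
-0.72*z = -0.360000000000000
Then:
No Solution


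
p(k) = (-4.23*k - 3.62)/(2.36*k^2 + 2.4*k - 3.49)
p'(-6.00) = 0.06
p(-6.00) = 0.32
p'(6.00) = 0.05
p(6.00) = -0.30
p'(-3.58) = 0.27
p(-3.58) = 0.63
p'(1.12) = 11.83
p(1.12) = -3.87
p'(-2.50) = 1.56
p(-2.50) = 1.32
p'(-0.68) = 1.01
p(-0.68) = 0.18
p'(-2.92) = 0.63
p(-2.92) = 0.91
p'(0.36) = 5.74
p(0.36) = 2.22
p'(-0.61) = 1.01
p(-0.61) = 0.26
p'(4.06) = 0.13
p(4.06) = -0.46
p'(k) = (-4.72*k - 2.4)*(-4.23*k - 3.62)/(2.36*k^2 + 2.4*k - 3.49)^2 - 4.23/(2.36*k^2 + 2.4*k - 3.49)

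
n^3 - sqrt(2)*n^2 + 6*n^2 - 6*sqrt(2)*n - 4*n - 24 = (n + 6)*(n - 2*sqrt(2))*(n + sqrt(2))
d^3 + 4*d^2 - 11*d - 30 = (d - 3)*(d + 2)*(d + 5)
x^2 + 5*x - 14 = (x - 2)*(x + 7)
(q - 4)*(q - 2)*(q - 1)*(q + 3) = q^4 - 4*q^3 - 7*q^2 + 34*q - 24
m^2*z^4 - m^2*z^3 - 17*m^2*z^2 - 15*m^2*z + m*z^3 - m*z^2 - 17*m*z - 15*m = (z - 5)*(z + 3)*(m*z + 1)*(m*z + m)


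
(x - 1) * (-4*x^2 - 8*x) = -4*x^3 - 4*x^2 + 8*x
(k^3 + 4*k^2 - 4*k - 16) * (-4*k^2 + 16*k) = -4*k^5 + 80*k^3 - 256*k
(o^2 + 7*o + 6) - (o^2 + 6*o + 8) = o - 2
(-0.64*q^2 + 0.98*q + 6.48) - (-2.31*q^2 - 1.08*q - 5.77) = 1.67*q^2 + 2.06*q + 12.25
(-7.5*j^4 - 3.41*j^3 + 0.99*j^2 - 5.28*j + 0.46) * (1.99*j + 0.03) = -14.925*j^5 - 7.0109*j^4 + 1.8678*j^3 - 10.4775*j^2 + 0.757*j + 0.0138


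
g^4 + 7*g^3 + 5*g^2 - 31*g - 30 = (g - 2)*(g + 1)*(g + 3)*(g + 5)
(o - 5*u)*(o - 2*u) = o^2 - 7*o*u + 10*u^2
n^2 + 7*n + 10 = (n + 2)*(n + 5)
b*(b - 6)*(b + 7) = b^3 + b^2 - 42*b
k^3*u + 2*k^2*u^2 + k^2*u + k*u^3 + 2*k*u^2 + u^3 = (k + u)^2*(k*u + u)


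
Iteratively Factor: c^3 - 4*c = (c - 2)*(c^2 + 2*c) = (c - 2)*(c + 2)*(c)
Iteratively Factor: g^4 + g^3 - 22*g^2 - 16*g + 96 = (g - 2)*(g^3 + 3*g^2 - 16*g - 48) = (g - 2)*(g + 4)*(g^2 - g - 12) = (g - 2)*(g + 3)*(g + 4)*(g - 4)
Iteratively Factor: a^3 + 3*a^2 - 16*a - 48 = (a + 3)*(a^2 - 16) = (a + 3)*(a + 4)*(a - 4)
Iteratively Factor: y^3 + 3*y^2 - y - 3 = (y + 3)*(y^2 - 1) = (y + 1)*(y + 3)*(y - 1)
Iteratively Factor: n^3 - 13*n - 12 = (n - 4)*(n^2 + 4*n + 3) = (n - 4)*(n + 3)*(n + 1)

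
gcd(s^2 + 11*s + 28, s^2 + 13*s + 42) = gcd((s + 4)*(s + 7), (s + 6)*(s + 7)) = s + 7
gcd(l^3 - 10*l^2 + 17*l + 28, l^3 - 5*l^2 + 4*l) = l - 4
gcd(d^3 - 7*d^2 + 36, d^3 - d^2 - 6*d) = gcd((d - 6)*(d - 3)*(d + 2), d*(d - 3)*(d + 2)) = d^2 - d - 6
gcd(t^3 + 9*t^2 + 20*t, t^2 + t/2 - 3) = 1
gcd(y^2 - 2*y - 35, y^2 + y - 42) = 1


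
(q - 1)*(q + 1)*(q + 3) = q^3 + 3*q^2 - q - 3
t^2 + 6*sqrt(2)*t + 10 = (t + sqrt(2))*(t + 5*sqrt(2))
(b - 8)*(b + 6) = b^2 - 2*b - 48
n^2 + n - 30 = (n - 5)*(n + 6)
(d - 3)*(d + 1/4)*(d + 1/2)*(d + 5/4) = d^4 - d^3 - 79*d^2/16 - 97*d/32 - 15/32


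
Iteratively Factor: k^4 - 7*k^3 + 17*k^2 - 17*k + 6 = (k - 1)*(k^3 - 6*k^2 + 11*k - 6) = (k - 2)*(k - 1)*(k^2 - 4*k + 3) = (k - 2)*(k - 1)^2*(k - 3)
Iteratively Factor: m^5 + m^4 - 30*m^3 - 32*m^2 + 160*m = (m - 2)*(m^4 + 3*m^3 - 24*m^2 - 80*m) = (m - 5)*(m - 2)*(m^3 + 8*m^2 + 16*m) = (m - 5)*(m - 2)*(m + 4)*(m^2 + 4*m) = m*(m - 5)*(m - 2)*(m + 4)*(m + 4)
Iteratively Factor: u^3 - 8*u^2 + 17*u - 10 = (u - 2)*(u^2 - 6*u + 5) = (u - 2)*(u - 1)*(u - 5)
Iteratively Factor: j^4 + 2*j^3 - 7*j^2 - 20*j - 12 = (j - 3)*(j^3 + 5*j^2 + 8*j + 4) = (j - 3)*(j + 1)*(j^2 + 4*j + 4) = (j - 3)*(j + 1)*(j + 2)*(j + 2)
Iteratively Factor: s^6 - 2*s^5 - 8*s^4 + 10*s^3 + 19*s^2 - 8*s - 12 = (s - 2)*(s^5 - 8*s^3 - 6*s^2 + 7*s + 6) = (s - 3)*(s - 2)*(s^4 + 3*s^3 + s^2 - 3*s - 2) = (s - 3)*(s - 2)*(s + 2)*(s^3 + s^2 - s - 1) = (s - 3)*(s - 2)*(s + 1)*(s + 2)*(s^2 - 1) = (s - 3)*(s - 2)*(s - 1)*(s + 1)*(s + 2)*(s + 1)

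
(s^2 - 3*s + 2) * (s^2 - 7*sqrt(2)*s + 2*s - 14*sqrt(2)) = s^4 - 7*sqrt(2)*s^3 - s^3 - 4*s^2 + 7*sqrt(2)*s^2 + 4*s + 28*sqrt(2)*s - 28*sqrt(2)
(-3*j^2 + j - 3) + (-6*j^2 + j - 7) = -9*j^2 + 2*j - 10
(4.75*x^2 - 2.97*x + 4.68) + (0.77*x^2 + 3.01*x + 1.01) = 5.52*x^2 + 0.0399999999999996*x + 5.69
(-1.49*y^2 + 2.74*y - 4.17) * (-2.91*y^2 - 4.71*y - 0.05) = 4.3359*y^4 - 0.955500000000001*y^3 - 0.6962*y^2 + 19.5037*y + 0.2085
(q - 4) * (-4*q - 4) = -4*q^2 + 12*q + 16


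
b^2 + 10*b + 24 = (b + 4)*(b + 6)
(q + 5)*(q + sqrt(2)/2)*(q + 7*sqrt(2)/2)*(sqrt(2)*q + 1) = sqrt(2)*q^4 + 5*sqrt(2)*q^3 + 9*q^3 + 15*sqrt(2)*q^2/2 + 45*q^2 + 7*q/2 + 75*sqrt(2)*q/2 + 35/2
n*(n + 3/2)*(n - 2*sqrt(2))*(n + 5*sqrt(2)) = n^4 + 3*n^3/2 + 3*sqrt(2)*n^3 - 20*n^2 + 9*sqrt(2)*n^2/2 - 30*n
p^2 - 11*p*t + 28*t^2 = (p - 7*t)*(p - 4*t)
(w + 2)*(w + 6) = w^2 + 8*w + 12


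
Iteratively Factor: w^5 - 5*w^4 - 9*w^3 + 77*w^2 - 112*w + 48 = (w - 4)*(w^4 - w^3 - 13*w^2 + 25*w - 12) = (w - 4)*(w - 1)*(w^3 - 13*w + 12) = (w - 4)*(w - 1)*(w + 4)*(w^2 - 4*w + 3) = (w - 4)*(w - 3)*(w - 1)*(w + 4)*(w - 1)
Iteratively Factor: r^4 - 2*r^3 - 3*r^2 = (r)*(r^3 - 2*r^2 - 3*r) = r^2*(r^2 - 2*r - 3) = r^2*(r + 1)*(r - 3)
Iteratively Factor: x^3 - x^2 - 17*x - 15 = (x + 1)*(x^2 - 2*x - 15) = (x - 5)*(x + 1)*(x + 3)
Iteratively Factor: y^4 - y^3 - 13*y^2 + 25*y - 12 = (y - 1)*(y^3 - 13*y + 12) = (y - 3)*(y - 1)*(y^2 + 3*y - 4) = (y - 3)*(y - 1)*(y + 4)*(y - 1)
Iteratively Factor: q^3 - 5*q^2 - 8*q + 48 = (q - 4)*(q^2 - q - 12) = (q - 4)*(q + 3)*(q - 4)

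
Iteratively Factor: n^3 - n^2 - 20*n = (n + 4)*(n^2 - 5*n) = n*(n + 4)*(n - 5)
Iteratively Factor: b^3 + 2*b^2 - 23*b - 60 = (b + 3)*(b^2 - b - 20) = (b + 3)*(b + 4)*(b - 5)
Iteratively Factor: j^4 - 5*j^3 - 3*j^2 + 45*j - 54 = (j - 3)*(j^3 - 2*j^2 - 9*j + 18) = (j - 3)*(j + 3)*(j^2 - 5*j + 6) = (j - 3)*(j - 2)*(j + 3)*(j - 3)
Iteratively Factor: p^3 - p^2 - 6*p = (p)*(p^2 - p - 6) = p*(p + 2)*(p - 3)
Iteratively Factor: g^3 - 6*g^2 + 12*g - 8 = (g - 2)*(g^2 - 4*g + 4) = (g - 2)^2*(g - 2)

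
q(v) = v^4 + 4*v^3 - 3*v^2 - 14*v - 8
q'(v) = 4*v^3 + 12*v^2 - 6*v - 14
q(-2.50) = -15.19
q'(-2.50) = 13.50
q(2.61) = 52.55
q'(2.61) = 123.20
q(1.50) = -17.19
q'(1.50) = 17.50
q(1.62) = -14.66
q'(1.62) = 24.78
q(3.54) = 239.33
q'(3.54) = 292.59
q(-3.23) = -20.03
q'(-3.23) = -4.22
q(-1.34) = -1.03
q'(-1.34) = 5.96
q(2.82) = 81.61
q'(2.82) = 154.21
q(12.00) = 27040.00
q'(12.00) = 8554.00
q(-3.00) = -20.00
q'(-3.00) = 4.00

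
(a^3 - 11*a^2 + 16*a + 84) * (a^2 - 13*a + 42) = a^5 - 24*a^4 + 201*a^3 - 586*a^2 - 420*a + 3528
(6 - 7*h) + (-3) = 3 - 7*h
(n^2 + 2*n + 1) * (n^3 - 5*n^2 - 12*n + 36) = n^5 - 3*n^4 - 21*n^3 + 7*n^2 + 60*n + 36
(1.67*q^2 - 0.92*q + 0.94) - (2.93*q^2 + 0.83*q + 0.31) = -1.26*q^2 - 1.75*q + 0.63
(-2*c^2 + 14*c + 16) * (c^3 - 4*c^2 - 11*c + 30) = -2*c^5 + 22*c^4 - 18*c^3 - 278*c^2 + 244*c + 480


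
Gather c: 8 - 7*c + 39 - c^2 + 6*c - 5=-c^2 - c + 42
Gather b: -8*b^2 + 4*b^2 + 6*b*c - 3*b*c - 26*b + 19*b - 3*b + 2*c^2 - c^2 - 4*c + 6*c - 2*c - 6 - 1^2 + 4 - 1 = -4*b^2 + b*(3*c - 10) + c^2 - 4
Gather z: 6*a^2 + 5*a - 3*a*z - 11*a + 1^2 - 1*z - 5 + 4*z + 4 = 6*a^2 - 6*a + z*(3 - 3*a)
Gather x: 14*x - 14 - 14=14*x - 28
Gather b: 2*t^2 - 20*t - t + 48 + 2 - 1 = 2*t^2 - 21*t + 49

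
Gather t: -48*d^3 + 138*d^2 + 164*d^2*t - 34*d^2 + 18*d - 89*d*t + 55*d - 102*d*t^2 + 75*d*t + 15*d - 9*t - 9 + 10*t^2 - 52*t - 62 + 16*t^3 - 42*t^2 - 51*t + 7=-48*d^3 + 104*d^2 + 88*d + 16*t^3 + t^2*(-102*d - 32) + t*(164*d^2 - 14*d - 112) - 64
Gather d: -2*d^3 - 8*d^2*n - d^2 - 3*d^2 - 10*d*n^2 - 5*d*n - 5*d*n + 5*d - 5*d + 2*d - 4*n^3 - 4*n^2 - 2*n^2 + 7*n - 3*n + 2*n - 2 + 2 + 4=-2*d^3 + d^2*(-8*n - 4) + d*(-10*n^2 - 10*n + 2) - 4*n^3 - 6*n^2 + 6*n + 4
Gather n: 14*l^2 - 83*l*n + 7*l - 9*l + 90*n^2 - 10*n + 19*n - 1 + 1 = 14*l^2 - 2*l + 90*n^2 + n*(9 - 83*l)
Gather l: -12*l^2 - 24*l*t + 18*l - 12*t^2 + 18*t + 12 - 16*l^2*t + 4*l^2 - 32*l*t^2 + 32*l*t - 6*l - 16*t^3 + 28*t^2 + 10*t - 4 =l^2*(-16*t - 8) + l*(-32*t^2 + 8*t + 12) - 16*t^3 + 16*t^2 + 28*t + 8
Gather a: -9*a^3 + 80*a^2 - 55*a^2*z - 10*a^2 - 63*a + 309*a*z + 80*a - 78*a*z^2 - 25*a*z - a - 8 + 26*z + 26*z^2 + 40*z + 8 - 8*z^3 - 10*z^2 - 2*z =-9*a^3 + a^2*(70 - 55*z) + a*(-78*z^2 + 284*z + 16) - 8*z^3 + 16*z^2 + 64*z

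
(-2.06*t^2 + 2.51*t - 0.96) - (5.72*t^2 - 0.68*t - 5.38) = -7.78*t^2 + 3.19*t + 4.42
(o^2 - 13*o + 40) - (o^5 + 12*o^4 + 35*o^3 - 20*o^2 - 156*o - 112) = -o^5 - 12*o^4 - 35*o^3 + 21*o^2 + 143*o + 152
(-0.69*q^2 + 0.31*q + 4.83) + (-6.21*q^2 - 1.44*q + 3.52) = -6.9*q^2 - 1.13*q + 8.35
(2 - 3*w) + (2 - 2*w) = 4 - 5*w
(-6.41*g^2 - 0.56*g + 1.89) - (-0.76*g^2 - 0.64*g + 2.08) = -5.65*g^2 + 0.08*g - 0.19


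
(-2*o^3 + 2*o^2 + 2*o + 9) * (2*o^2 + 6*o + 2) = -4*o^5 - 8*o^4 + 12*o^3 + 34*o^2 + 58*o + 18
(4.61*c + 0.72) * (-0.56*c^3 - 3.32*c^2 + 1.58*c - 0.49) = -2.5816*c^4 - 15.7084*c^3 + 4.8934*c^2 - 1.1213*c - 0.3528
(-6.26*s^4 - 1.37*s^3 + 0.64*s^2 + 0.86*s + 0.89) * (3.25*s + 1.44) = -20.345*s^5 - 13.4669*s^4 + 0.1072*s^3 + 3.7166*s^2 + 4.1309*s + 1.2816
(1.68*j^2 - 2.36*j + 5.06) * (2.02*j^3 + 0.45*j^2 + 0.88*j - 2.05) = 3.3936*j^5 - 4.0112*j^4 + 10.6376*j^3 - 3.2438*j^2 + 9.2908*j - 10.373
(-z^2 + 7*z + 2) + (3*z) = -z^2 + 10*z + 2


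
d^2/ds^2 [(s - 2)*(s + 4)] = 2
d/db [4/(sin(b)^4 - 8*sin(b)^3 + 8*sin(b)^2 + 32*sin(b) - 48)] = 16*(4*sin(b) + cos(b)^2 + 3)*cos(b)/((sin(b) - 6)^2*(sin(b) - 2)^3*(sin(b) + 2)^2)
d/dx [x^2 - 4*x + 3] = 2*x - 4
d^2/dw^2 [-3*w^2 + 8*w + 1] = -6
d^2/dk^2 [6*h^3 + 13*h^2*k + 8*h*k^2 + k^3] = 16*h + 6*k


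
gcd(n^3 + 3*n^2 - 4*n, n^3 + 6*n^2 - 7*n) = n^2 - n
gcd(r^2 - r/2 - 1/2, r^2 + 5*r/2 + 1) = r + 1/2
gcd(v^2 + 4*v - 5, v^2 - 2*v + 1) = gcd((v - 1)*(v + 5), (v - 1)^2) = v - 1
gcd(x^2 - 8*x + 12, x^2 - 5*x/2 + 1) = x - 2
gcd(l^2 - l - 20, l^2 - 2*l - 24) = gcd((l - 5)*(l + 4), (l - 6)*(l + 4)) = l + 4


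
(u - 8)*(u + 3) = u^2 - 5*u - 24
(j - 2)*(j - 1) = j^2 - 3*j + 2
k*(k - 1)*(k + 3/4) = k^3 - k^2/4 - 3*k/4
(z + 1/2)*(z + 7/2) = z^2 + 4*z + 7/4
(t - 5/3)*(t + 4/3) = t^2 - t/3 - 20/9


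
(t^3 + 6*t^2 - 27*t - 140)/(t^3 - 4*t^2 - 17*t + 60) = (t + 7)/(t - 3)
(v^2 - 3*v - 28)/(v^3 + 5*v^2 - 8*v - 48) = (v - 7)/(v^2 + v - 12)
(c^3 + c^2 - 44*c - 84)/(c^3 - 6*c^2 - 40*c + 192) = (c^2 - 5*c - 14)/(c^2 - 12*c + 32)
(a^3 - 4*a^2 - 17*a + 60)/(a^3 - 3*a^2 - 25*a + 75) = (a + 4)/(a + 5)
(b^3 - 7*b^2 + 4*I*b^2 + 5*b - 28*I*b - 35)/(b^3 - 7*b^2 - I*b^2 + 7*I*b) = (b + 5*I)/b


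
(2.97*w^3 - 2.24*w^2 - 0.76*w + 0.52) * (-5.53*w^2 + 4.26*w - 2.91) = -16.4241*w^5 + 25.0394*w^4 - 13.9823*w^3 + 0.4052*w^2 + 4.4268*w - 1.5132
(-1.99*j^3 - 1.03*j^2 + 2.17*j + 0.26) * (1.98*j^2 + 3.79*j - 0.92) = -3.9402*j^5 - 9.5815*j^4 + 2.2237*j^3 + 9.6867*j^2 - 1.011*j - 0.2392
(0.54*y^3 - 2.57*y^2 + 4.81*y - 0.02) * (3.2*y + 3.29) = 1.728*y^4 - 6.4474*y^3 + 6.9367*y^2 + 15.7609*y - 0.0658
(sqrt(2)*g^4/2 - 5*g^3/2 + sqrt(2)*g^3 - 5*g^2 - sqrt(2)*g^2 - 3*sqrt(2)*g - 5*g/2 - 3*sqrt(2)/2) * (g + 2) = sqrt(2)*g^5/2 - 5*g^4/2 + 2*sqrt(2)*g^4 - 10*g^3 + sqrt(2)*g^3 - 25*g^2/2 - 5*sqrt(2)*g^2 - 15*sqrt(2)*g/2 - 5*g - 3*sqrt(2)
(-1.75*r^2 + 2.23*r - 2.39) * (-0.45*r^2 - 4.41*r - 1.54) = 0.7875*r^4 + 6.714*r^3 - 6.0638*r^2 + 7.1057*r + 3.6806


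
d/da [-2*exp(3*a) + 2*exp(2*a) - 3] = (4 - 6*exp(a))*exp(2*a)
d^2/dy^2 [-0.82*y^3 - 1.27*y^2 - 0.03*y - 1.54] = -4.92*y - 2.54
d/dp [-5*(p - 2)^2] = 20 - 10*p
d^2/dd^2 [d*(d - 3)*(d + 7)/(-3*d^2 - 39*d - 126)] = -36/(d^3 + 18*d^2 + 108*d + 216)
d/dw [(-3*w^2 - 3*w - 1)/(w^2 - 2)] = (3*w^2 + 14*w + 6)/(w^4 - 4*w^2 + 4)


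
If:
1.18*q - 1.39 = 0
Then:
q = 1.18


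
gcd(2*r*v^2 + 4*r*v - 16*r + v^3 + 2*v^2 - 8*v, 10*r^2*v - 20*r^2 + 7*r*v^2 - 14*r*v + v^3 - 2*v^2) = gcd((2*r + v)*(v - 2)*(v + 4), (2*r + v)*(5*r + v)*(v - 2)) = 2*r*v - 4*r + v^2 - 2*v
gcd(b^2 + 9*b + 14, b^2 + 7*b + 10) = b + 2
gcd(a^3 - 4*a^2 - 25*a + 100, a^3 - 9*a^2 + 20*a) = a^2 - 9*a + 20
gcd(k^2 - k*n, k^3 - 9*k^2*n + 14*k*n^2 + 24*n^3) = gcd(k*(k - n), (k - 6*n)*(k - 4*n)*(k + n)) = 1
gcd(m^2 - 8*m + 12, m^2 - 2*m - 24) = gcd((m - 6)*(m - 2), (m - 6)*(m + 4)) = m - 6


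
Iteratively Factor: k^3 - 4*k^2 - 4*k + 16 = (k + 2)*(k^2 - 6*k + 8) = (k - 2)*(k + 2)*(k - 4)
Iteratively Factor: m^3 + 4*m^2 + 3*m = (m)*(m^2 + 4*m + 3) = m*(m + 1)*(m + 3)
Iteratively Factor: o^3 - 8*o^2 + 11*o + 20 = (o - 4)*(o^2 - 4*o - 5) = (o - 5)*(o - 4)*(o + 1)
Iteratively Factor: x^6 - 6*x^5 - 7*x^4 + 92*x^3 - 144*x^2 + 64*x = (x - 1)*(x^5 - 5*x^4 - 12*x^3 + 80*x^2 - 64*x) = (x - 1)^2*(x^4 - 4*x^3 - 16*x^2 + 64*x) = (x - 4)*(x - 1)^2*(x^3 - 16*x) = x*(x - 4)*(x - 1)^2*(x^2 - 16) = x*(x - 4)*(x - 1)^2*(x + 4)*(x - 4)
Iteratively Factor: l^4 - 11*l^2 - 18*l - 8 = (l - 4)*(l^3 + 4*l^2 + 5*l + 2) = (l - 4)*(l + 1)*(l^2 + 3*l + 2) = (l - 4)*(l + 1)^2*(l + 2)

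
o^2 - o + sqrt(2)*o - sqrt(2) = (o - 1)*(o + sqrt(2))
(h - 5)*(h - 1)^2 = h^3 - 7*h^2 + 11*h - 5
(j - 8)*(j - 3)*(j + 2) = j^3 - 9*j^2 + 2*j + 48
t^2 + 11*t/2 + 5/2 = (t + 1/2)*(t + 5)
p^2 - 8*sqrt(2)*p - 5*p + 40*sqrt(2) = (p - 5)*(p - 8*sqrt(2))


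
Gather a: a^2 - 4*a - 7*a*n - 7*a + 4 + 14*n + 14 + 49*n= a^2 + a*(-7*n - 11) + 63*n + 18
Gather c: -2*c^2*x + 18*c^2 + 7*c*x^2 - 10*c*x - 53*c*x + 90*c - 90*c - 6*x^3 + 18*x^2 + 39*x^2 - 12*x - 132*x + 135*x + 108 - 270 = c^2*(18 - 2*x) + c*(7*x^2 - 63*x) - 6*x^3 + 57*x^2 - 9*x - 162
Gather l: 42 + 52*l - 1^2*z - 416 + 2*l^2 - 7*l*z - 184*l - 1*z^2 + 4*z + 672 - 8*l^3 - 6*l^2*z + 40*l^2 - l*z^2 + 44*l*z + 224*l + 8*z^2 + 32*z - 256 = -8*l^3 + l^2*(42 - 6*z) + l*(-z^2 + 37*z + 92) + 7*z^2 + 35*z + 42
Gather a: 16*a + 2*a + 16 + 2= 18*a + 18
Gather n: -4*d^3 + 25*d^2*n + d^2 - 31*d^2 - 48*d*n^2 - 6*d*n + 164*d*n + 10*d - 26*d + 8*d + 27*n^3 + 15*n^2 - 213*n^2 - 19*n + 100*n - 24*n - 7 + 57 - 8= -4*d^3 - 30*d^2 - 8*d + 27*n^3 + n^2*(-48*d - 198) + n*(25*d^2 + 158*d + 57) + 42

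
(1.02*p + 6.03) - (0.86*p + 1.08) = 0.16*p + 4.95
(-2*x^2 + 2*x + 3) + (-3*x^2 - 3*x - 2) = -5*x^2 - x + 1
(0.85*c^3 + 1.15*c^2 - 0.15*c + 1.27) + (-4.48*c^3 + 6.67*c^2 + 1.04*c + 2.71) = -3.63*c^3 + 7.82*c^2 + 0.89*c + 3.98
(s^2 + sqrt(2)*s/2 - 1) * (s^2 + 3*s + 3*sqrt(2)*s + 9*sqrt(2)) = s^4 + 3*s^3 + 7*sqrt(2)*s^3/2 + 2*s^2 + 21*sqrt(2)*s^2/2 - 3*sqrt(2)*s + 6*s - 9*sqrt(2)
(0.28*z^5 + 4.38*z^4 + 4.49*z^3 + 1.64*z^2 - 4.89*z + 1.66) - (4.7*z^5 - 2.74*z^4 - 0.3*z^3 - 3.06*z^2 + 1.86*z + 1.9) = -4.42*z^5 + 7.12*z^4 + 4.79*z^3 + 4.7*z^2 - 6.75*z - 0.24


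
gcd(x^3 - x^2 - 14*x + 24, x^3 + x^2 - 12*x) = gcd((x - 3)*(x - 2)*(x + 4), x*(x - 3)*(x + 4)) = x^2 + x - 12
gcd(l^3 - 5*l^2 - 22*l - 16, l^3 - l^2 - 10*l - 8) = l^2 + 3*l + 2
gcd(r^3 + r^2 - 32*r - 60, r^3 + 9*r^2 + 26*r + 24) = r + 2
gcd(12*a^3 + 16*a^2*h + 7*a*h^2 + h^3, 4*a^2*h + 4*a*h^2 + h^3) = 4*a^2 + 4*a*h + h^2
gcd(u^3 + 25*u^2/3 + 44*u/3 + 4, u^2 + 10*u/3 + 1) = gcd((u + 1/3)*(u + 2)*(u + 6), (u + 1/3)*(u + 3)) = u + 1/3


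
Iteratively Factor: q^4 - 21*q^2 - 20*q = (q + 1)*(q^3 - q^2 - 20*q) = (q - 5)*(q + 1)*(q^2 + 4*q) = (q - 5)*(q + 1)*(q + 4)*(q)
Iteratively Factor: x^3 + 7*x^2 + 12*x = (x + 3)*(x^2 + 4*x) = (x + 3)*(x + 4)*(x)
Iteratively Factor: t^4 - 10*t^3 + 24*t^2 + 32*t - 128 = (t - 4)*(t^3 - 6*t^2 + 32) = (t - 4)^2*(t^2 - 2*t - 8) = (t - 4)^2*(t + 2)*(t - 4)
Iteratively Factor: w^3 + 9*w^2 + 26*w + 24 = (w + 2)*(w^2 + 7*w + 12) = (w + 2)*(w + 4)*(w + 3)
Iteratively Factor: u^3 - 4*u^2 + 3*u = (u)*(u^2 - 4*u + 3) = u*(u - 1)*(u - 3)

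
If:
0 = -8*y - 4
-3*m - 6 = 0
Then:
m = -2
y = -1/2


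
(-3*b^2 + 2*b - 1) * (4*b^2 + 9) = -12*b^4 + 8*b^3 - 31*b^2 + 18*b - 9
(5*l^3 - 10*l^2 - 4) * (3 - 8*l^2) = -40*l^5 + 80*l^4 + 15*l^3 + 2*l^2 - 12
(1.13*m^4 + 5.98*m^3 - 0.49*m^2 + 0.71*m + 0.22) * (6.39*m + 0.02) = 7.2207*m^5 + 38.2348*m^4 - 3.0115*m^3 + 4.5271*m^2 + 1.42*m + 0.0044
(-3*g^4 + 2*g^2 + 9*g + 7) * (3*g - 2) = -9*g^5 + 6*g^4 + 6*g^3 + 23*g^2 + 3*g - 14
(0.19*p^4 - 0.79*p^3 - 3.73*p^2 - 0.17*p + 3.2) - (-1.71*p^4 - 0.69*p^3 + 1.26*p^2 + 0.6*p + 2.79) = 1.9*p^4 - 0.1*p^3 - 4.99*p^2 - 0.77*p + 0.41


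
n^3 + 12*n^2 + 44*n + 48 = (n + 2)*(n + 4)*(n + 6)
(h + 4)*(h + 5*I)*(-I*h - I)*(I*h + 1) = h^4 + 5*h^3 + 4*I*h^3 + 9*h^2 + 20*I*h^2 + 25*h + 16*I*h + 20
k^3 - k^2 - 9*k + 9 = (k - 3)*(k - 1)*(k + 3)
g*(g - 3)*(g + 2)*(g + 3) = g^4 + 2*g^3 - 9*g^2 - 18*g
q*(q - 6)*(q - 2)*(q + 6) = q^4 - 2*q^3 - 36*q^2 + 72*q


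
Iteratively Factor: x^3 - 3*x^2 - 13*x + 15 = (x + 3)*(x^2 - 6*x + 5) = (x - 5)*(x + 3)*(x - 1)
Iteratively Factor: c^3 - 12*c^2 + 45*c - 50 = (c - 5)*(c^2 - 7*c + 10) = (c - 5)*(c - 2)*(c - 5)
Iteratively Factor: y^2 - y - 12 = (y - 4)*(y + 3)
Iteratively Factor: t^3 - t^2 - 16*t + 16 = (t - 4)*(t^2 + 3*t - 4) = (t - 4)*(t - 1)*(t + 4)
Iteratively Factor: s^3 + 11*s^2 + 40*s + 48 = (s + 4)*(s^2 + 7*s + 12) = (s + 4)^2*(s + 3)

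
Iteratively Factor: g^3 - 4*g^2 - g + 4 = (g + 1)*(g^2 - 5*g + 4) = (g - 1)*(g + 1)*(g - 4)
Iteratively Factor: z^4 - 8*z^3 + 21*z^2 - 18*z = (z)*(z^3 - 8*z^2 + 21*z - 18) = z*(z - 3)*(z^2 - 5*z + 6) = z*(z - 3)*(z - 2)*(z - 3)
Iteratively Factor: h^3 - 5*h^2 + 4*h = (h - 4)*(h^2 - h) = h*(h - 4)*(h - 1)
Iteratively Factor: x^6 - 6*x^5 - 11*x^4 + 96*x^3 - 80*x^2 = (x - 1)*(x^5 - 5*x^4 - 16*x^3 + 80*x^2) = (x - 5)*(x - 1)*(x^4 - 16*x^2) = (x - 5)*(x - 1)*(x + 4)*(x^3 - 4*x^2) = x*(x - 5)*(x - 1)*(x + 4)*(x^2 - 4*x) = x*(x - 5)*(x - 4)*(x - 1)*(x + 4)*(x)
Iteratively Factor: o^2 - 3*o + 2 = (o - 1)*(o - 2)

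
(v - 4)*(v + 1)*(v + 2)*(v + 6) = v^4 + 5*v^3 - 16*v^2 - 68*v - 48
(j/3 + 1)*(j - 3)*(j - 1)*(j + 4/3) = j^4/3 + j^3/9 - 31*j^2/9 - j + 4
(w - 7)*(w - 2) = w^2 - 9*w + 14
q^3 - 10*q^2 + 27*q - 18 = (q - 6)*(q - 3)*(q - 1)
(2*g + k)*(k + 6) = 2*g*k + 12*g + k^2 + 6*k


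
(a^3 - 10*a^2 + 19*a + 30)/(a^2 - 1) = (a^2 - 11*a + 30)/(a - 1)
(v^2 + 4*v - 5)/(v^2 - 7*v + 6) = (v + 5)/(v - 6)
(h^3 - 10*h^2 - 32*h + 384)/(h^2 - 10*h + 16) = (h^2 - 2*h - 48)/(h - 2)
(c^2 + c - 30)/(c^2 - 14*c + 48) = (c^2 + c - 30)/(c^2 - 14*c + 48)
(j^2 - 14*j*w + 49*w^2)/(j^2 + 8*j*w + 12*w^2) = (j^2 - 14*j*w + 49*w^2)/(j^2 + 8*j*w + 12*w^2)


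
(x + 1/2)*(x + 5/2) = x^2 + 3*x + 5/4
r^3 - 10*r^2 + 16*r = r*(r - 8)*(r - 2)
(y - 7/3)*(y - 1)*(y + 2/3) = y^3 - 8*y^2/3 + y/9 + 14/9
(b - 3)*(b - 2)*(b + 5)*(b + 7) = b^4 + 7*b^3 - 19*b^2 - 103*b + 210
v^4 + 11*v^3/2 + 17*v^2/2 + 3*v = v*(v + 1/2)*(v + 2)*(v + 3)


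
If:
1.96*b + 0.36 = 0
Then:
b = -0.18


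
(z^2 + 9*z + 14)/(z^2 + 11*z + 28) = (z + 2)/(z + 4)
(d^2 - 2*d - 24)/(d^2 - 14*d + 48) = (d + 4)/(d - 8)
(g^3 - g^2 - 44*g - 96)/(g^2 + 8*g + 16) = (g^2 - 5*g - 24)/(g + 4)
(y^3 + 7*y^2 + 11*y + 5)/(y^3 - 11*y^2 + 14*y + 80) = (y^3 + 7*y^2 + 11*y + 5)/(y^3 - 11*y^2 + 14*y + 80)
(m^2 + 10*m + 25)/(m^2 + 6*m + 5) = (m + 5)/(m + 1)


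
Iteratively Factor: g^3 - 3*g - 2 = (g + 1)*(g^2 - g - 2) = (g + 1)^2*(g - 2)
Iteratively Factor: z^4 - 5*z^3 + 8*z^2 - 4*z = (z - 2)*(z^3 - 3*z^2 + 2*z) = (z - 2)*(z - 1)*(z^2 - 2*z) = z*(z - 2)*(z - 1)*(z - 2)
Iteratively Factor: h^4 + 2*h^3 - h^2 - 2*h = (h - 1)*(h^3 + 3*h^2 + 2*h) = h*(h - 1)*(h^2 + 3*h + 2) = h*(h - 1)*(h + 1)*(h + 2)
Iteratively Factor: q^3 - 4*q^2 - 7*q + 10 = (q - 1)*(q^2 - 3*q - 10) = (q - 1)*(q + 2)*(q - 5)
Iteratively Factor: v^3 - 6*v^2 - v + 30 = (v - 5)*(v^2 - v - 6) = (v - 5)*(v - 3)*(v + 2)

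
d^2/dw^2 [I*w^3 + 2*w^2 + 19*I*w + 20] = 6*I*w + 4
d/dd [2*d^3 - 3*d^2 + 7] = 6*d*(d - 1)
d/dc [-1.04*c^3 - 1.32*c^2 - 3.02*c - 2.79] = -3.12*c^2 - 2.64*c - 3.02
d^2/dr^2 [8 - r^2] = -2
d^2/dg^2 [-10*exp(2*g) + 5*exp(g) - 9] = (5 - 40*exp(g))*exp(g)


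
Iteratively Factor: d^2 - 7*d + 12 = (d - 3)*(d - 4)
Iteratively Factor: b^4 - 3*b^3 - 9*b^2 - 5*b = (b + 1)*(b^3 - 4*b^2 - 5*b) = b*(b + 1)*(b^2 - 4*b - 5) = b*(b - 5)*(b + 1)*(b + 1)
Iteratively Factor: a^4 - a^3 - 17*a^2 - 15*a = (a)*(a^3 - a^2 - 17*a - 15) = a*(a - 5)*(a^2 + 4*a + 3) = a*(a - 5)*(a + 3)*(a + 1)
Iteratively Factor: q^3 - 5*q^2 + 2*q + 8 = (q - 4)*(q^2 - q - 2) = (q - 4)*(q - 2)*(q + 1)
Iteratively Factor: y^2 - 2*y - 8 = (y - 4)*(y + 2)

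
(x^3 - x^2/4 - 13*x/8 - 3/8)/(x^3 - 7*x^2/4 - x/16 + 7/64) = 8*(2*x^2 - x - 3)/(16*x^2 - 32*x + 7)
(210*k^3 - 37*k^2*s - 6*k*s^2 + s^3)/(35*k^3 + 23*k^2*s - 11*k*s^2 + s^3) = (6*k + s)/(k + s)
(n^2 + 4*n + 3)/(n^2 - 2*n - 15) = (n + 1)/(n - 5)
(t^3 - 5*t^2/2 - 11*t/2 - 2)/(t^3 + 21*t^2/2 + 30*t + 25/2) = (t^2 - 3*t - 4)/(t^2 + 10*t + 25)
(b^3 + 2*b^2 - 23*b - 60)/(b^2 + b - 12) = (b^2 - 2*b - 15)/(b - 3)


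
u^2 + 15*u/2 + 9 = (u + 3/2)*(u + 6)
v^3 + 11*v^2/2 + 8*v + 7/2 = (v + 1)^2*(v + 7/2)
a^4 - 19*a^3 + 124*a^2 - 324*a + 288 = (a - 8)*(a - 6)*(a - 3)*(a - 2)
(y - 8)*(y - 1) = y^2 - 9*y + 8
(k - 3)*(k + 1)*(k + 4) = k^3 + 2*k^2 - 11*k - 12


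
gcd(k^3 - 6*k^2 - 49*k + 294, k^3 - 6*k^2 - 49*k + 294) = k^3 - 6*k^2 - 49*k + 294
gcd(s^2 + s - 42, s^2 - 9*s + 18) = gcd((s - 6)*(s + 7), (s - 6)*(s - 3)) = s - 6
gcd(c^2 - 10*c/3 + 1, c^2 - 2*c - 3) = c - 3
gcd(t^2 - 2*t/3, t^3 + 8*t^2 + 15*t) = t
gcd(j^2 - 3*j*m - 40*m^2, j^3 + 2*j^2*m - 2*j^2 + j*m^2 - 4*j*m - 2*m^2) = 1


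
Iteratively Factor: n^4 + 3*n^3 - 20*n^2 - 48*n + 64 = (n + 4)*(n^3 - n^2 - 16*n + 16) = (n - 4)*(n + 4)*(n^2 + 3*n - 4) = (n - 4)*(n - 1)*(n + 4)*(n + 4)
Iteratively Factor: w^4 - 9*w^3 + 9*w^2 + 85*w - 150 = (w - 5)*(w^3 - 4*w^2 - 11*w + 30) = (w - 5)*(w - 2)*(w^2 - 2*w - 15) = (w - 5)*(w - 2)*(w + 3)*(w - 5)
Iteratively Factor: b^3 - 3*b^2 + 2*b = (b - 2)*(b^2 - b) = b*(b - 2)*(b - 1)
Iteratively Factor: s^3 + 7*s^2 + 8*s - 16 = (s + 4)*(s^2 + 3*s - 4) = (s + 4)^2*(s - 1)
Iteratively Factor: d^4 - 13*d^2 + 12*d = (d - 1)*(d^3 + d^2 - 12*d) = (d - 3)*(d - 1)*(d^2 + 4*d) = (d - 3)*(d - 1)*(d + 4)*(d)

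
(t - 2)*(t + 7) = t^2 + 5*t - 14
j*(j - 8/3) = j^2 - 8*j/3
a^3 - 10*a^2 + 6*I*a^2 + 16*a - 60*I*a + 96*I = (a - 8)*(a - 2)*(a + 6*I)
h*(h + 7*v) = h^2 + 7*h*v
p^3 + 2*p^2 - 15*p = p*(p - 3)*(p + 5)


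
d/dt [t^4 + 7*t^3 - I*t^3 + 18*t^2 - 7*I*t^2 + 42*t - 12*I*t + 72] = 4*t^3 + t^2*(21 - 3*I) + t*(36 - 14*I) + 42 - 12*I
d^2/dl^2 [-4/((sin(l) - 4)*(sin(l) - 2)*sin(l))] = 4*(9*sin(l)^3 - 66*sin(l)^2 + 148*sin(l) - 48 - 200/sin(l) + 288/sin(l)^2 - 128/sin(l)^3)/((sin(l) - 4)^3*(sin(l) - 2)^3)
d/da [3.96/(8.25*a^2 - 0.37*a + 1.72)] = (1.4652 - 65.34*a)/(8.25*a^2 - 0.37*a + 1.72)^2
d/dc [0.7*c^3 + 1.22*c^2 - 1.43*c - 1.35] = 2.1*c^2 + 2.44*c - 1.43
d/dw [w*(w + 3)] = 2*w + 3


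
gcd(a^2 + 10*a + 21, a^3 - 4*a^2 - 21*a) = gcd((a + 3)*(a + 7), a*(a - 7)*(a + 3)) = a + 3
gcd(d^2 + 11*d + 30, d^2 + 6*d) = d + 6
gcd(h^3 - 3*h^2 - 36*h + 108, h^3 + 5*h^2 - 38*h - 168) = h - 6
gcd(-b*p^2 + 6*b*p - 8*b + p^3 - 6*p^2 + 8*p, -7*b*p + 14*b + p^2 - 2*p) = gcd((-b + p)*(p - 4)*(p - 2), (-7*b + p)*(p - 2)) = p - 2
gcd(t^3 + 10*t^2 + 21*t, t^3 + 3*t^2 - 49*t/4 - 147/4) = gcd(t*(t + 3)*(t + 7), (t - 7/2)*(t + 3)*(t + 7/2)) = t + 3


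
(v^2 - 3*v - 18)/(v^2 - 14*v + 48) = (v + 3)/(v - 8)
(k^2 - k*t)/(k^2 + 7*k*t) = (k - t)/(k + 7*t)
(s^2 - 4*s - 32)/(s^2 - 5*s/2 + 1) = 2*(s^2 - 4*s - 32)/(2*s^2 - 5*s + 2)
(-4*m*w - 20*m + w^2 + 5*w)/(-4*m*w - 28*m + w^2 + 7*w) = (w + 5)/(w + 7)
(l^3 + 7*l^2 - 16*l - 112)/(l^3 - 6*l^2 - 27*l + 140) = (l^2 + 11*l + 28)/(l^2 - 2*l - 35)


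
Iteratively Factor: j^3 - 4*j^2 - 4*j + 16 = (j - 2)*(j^2 - 2*j - 8) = (j - 4)*(j - 2)*(j + 2)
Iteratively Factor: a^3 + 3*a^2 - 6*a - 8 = (a + 1)*(a^2 + 2*a - 8) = (a - 2)*(a + 1)*(a + 4)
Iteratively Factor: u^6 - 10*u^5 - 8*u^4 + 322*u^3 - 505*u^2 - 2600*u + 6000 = (u + 4)*(u^5 - 14*u^4 + 48*u^3 + 130*u^2 - 1025*u + 1500) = (u - 5)*(u + 4)*(u^4 - 9*u^3 + 3*u^2 + 145*u - 300) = (u - 5)^2*(u + 4)*(u^3 - 4*u^2 - 17*u + 60) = (u - 5)^2*(u + 4)^2*(u^2 - 8*u + 15) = (u - 5)^2*(u - 3)*(u + 4)^2*(u - 5)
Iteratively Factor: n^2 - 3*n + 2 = (n - 2)*(n - 1)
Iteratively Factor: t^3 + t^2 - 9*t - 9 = (t + 3)*(t^2 - 2*t - 3) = (t + 1)*(t + 3)*(t - 3)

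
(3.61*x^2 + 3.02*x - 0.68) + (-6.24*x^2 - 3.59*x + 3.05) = -2.63*x^2 - 0.57*x + 2.37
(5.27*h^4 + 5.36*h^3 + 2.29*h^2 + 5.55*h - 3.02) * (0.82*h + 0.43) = 4.3214*h^5 + 6.6613*h^4 + 4.1826*h^3 + 5.5357*h^2 - 0.0899000000000001*h - 1.2986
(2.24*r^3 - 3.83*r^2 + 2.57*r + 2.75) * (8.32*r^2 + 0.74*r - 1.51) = 18.6368*r^5 - 30.208*r^4 + 15.1658*r^3 + 30.5651*r^2 - 1.8457*r - 4.1525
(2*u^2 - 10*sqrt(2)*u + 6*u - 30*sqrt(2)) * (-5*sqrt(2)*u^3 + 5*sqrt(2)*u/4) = -10*sqrt(2)*u^5 - 30*sqrt(2)*u^4 + 100*u^4 + 5*sqrt(2)*u^3/2 + 300*u^3 - 25*u^2 + 15*sqrt(2)*u^2/2 - 75*u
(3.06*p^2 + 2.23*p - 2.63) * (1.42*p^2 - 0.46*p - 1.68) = 4.3452*p^4 + 1.759*p^3 - 9.9012*p^2 - 2.5366*p + 4.4184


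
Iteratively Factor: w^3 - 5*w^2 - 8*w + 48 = (w - 4)*(w^2 - w - 12) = (w - 4)*(w + 3)*(w - 4)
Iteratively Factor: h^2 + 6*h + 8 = (h + 2)*(h + 4)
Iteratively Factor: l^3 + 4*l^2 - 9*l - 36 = (l - 3)*(l^2 + 7*l + 12) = (l - 3)*(l + 3)*(l + 4)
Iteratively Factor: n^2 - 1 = (n - 1)*(n + 1)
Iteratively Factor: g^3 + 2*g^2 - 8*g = (g)*(g^2 + 2*g - 8) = g*(g + 4)*(g - 2)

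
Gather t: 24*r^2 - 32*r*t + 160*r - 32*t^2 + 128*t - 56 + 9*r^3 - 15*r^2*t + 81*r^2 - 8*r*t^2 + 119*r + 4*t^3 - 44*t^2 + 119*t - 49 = 9*r^3 + 105*r^2 + 279*r + 4*t^3 + t^2*(-8*r - 76) + t*(-15*r^2 - 32*r + 247) - 105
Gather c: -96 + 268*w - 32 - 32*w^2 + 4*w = -32*w^2 + 272*w - 128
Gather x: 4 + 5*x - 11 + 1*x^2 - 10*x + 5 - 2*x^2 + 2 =-x^2 - 5*x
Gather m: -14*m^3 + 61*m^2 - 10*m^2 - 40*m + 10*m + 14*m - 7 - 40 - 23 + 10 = -14*m^3 + 51*m^2 - 16*m - 60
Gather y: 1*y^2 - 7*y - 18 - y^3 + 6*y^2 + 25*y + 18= -y^3 + 7*y^2 + 18*y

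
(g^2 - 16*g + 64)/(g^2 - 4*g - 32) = (g - 8)/(g + 4)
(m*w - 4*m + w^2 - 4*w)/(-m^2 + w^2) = (w - 4)/(-m + w)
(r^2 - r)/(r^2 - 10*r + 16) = r*(r - 1)/(r^2 - 10*r + 16)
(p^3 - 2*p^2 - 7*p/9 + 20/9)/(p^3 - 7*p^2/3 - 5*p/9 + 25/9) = (3*p - 4)/(3*p - 5)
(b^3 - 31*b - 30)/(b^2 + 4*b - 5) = (b^2 - 5*b - 6)/(b - 1)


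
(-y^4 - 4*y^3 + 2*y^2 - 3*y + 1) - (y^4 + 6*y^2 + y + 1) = -2*y^4 - 4*y^3 - 4*y^2 - 4*y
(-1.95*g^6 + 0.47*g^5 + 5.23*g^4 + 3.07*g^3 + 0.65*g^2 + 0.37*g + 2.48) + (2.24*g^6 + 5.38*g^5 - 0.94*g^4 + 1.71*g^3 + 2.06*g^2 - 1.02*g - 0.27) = 0.29*g^6 + 5.85*g^5 + 4.29*g^4 + 4.78*g^3 + 2.71*g^2 - 0.65*g + 2.21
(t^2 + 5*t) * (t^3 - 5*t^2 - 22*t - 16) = t^5 - 47*t^3 - 126*t^2 - 80*t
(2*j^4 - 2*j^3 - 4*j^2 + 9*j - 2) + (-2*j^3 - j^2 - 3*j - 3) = 2*j^4 - 4*j^3 - 5*j^2 + 6*j - 5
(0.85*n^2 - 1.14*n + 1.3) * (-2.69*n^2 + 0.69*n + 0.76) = -2.2865*n^4 + 3.6531*n^3 - 3.6376*n^2 + 0.0306*n + 0.988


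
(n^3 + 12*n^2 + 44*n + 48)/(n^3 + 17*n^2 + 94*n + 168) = (n + 2)/(n + 7)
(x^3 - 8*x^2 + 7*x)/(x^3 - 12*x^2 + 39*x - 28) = x/(x - 4)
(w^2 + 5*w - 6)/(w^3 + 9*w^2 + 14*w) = (w^2 + 5*w - 6)/(w*(w^2 + 9*w + 14))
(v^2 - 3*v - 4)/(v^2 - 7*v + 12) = (v + 1)/(v - 3)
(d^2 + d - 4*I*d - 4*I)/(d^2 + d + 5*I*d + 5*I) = (d - 4*I)/(d + 5*I)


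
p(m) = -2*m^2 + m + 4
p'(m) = 1 - 4*m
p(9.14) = -153.94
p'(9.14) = -35.56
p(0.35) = 4.10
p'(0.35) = -0.40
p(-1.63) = -2.94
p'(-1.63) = 7.52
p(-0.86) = 1.66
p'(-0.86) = 4.44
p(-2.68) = -13.04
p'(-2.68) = 11.72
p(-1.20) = -0.08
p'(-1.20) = 5.80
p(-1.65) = -3.10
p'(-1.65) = 7.60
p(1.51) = 0.95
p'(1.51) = -5.04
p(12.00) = -272.00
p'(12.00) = -47.00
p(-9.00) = -167.00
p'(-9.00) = 37.00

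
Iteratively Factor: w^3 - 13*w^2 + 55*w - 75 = (w - 5)*(w^2 - 8*w + 15) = (w - 5)*(w - 3)*(w - 5)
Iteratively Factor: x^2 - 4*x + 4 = (x - 2)*(x - 2)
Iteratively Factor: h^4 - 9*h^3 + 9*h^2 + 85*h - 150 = (h + 3)*(h^3 - 12*h^2 + 45*h - 50) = (h - 5)*(h + 3)*(h^2 - 7*h + 10) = (h - 5)*(h - 2)*(h + 3)*(h - 5)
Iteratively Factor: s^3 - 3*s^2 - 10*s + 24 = (s - 4)*(s^2 + s - 6) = (s - 4)*(s - 2)*(s + 3)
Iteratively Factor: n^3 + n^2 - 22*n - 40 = (n - 5)*(n^2 + 6*n + 8) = (n - 5)*(n + 2)*(n + 4)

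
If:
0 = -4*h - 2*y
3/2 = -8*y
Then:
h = 3/32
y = -3/16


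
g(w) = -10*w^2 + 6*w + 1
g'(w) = 6 - 20*w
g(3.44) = -96.70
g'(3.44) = -62.80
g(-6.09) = -406.42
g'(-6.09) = 127.80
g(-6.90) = -516.50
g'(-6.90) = 144.00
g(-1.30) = -23.70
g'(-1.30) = 32.00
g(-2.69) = -87.50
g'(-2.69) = 59.80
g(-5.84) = -375.10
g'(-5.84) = 122.80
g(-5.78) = -367.76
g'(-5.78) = 121.60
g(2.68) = -54.74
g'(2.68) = -47.60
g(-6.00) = -395.00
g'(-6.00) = 126.00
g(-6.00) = -395.00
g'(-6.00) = 126.00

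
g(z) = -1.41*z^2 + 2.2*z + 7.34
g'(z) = 2.2 - 2.82*z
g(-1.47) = 1.06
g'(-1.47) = 6.35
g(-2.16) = -3.99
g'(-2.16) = 8.29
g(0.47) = 8.06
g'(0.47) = 0.87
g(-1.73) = -0.69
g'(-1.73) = 7.08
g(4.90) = -15.73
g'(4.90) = -11.62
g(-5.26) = -43.24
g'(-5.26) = 17.03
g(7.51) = -55.66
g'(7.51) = -18.98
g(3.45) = -1.85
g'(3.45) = -7.53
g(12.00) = -169.30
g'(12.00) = -31.64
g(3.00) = 1.25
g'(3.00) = -6.26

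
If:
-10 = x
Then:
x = -10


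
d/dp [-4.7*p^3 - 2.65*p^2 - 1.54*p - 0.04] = -14.1*p^2 - 5.3*p - 1.54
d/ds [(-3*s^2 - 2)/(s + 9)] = (3*s^2 - 6*s*(s + 9) + 2)/(s + 9)^2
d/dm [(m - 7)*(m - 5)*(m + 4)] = 3*m^2 - 16*m - 13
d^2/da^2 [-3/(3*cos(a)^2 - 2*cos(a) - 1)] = 3*(72*sin(a)^4 - 68*sin(a)^2 + 41*cos(a) - 9*cos(3*a) - 32)/(2*(cos(a) - 1)^3*(3*cos(a) + 1)^3)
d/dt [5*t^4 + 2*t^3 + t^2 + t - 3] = 20*t^3 + 6*t^2 + 2*t + 1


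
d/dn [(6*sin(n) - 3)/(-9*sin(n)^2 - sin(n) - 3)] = 3*(18*sin(n)^2 - 18*sin(n) - 7)*cos(n)/(9*sin(n)^2 + sin(n) + 3)^2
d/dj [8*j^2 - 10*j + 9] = 16*j - 10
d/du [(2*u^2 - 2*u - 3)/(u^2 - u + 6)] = 15*(2*u - 1)/(u^2 - u + 6)^2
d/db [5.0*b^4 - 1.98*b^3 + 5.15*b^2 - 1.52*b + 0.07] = 20.0*b^3 - 5.94*b^2 + 10.3*b - 1.52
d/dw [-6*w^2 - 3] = -12*w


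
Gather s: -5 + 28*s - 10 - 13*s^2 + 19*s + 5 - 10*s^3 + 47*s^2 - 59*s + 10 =-10*s^3 + 34*s^2 - 12*s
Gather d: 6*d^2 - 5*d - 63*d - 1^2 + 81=6*d^2 - 68*d + 80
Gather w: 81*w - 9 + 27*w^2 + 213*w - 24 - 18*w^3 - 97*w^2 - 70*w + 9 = -18*w^3 - 70*w^2 + 224*w - 24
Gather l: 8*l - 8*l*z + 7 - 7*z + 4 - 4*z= l*(8 - 8*z) - 11*z + 11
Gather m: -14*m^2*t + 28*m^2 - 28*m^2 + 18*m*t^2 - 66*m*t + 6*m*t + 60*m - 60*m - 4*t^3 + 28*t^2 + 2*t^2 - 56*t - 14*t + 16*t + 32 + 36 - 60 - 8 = -14*m^2*t + m*(18*t^2 - 60*t) - 4*t^3 + 30*t^2 - 54*t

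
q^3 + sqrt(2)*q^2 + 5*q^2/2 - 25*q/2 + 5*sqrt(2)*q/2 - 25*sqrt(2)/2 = (q - 5/2)*(q + 5)*(q + sqrt(2))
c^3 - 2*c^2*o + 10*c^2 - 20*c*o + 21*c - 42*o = (c + 3)*(c + 7)*(c - 2*o)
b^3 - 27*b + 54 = (b - 3)^2*(b + 6)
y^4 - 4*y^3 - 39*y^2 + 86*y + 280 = (y - 7)*(y - 4)*(y + 2)*(y + 5)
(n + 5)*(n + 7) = n^2 + 12*n + 35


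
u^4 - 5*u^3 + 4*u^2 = u^2*(u - 4)*(u - 1)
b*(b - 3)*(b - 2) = b^3 - 5*b^2 + 6*b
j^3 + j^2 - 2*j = j*(j - 1)*(j + 2)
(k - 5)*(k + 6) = k^2 + k - 30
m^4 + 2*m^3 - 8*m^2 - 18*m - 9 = (m - 3)*(m + 1)^2*(m + 3)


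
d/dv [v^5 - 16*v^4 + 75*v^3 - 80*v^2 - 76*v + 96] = 5*v^4 - 64*v^3 + 225*v^2 - 160*v - 76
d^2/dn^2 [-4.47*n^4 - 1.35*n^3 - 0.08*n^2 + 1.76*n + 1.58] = -53.64*n^2 - 8.1*n - 0.16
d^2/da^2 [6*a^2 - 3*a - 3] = 12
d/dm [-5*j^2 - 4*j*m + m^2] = -4*j + 2*m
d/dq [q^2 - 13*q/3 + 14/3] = 2*q - 13/3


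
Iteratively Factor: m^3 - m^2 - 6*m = (m + 2)*(m^2 - 3*m) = m*(m + 2)*(m - 3)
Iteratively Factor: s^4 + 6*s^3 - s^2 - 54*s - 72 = (s + 2)*(s^3 + 4*s^2 - 9*s - 36) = (s + 2)*(s + 4)*(s^2 - 9) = (s - 3)*(s + 2)*(s + 4)*(s + 3)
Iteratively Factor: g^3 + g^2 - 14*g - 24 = (g + 2)*(g^2 - g - 12) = (g - 4)*(g + 2)*(g + 3)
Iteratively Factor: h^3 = (h)*(h^2) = h^2*(h)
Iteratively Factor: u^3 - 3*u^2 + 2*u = (u - 1)*(u^2 - 2*u) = (u - 2)*(u - 1)*(u)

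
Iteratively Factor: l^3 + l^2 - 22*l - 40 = (l + 2)*(l^2 - l - 20) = (l + 2)*(l + 4)*(l - 5)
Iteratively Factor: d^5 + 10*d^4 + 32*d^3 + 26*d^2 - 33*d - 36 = (d + 3)*(d^4 + 7*d^3 + 11*d^2 - 7*d - 12) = (d + 1)*(d + 3)*(d^3 + 6*d^2 + 5*d - 12) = (d - 1)*(d + 1)*(d + 3)*(d^2 + 7*d + 12) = (d - 1)*(d + 1)*(d + 3)*(d + 4)*(d + 3)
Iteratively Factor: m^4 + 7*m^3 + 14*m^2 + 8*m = (m)*(m^3 + 7*m^2 + 14*m + 8) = m*(m + 2)*(m^2 + 5*m + 4) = m*(m + 2)*(m + 4)*(m + 1)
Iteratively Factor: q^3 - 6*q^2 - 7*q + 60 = (q + 3)*(q^2 - 9*q + 20) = (q - 5)*(q + 3)*(q - 4)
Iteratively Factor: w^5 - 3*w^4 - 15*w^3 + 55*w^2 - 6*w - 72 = (w - 2)*(w^4 - w^3 - 17*w^2 + 21*w + 36) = (w - 3)*(w - 2)*(w^3 + 2*w^2 - 11*w - 12) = (w - 3)*(w - 2)*(w + 4)*(w^2 - 2*w - 3) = (w - 3)^2*(w - 2)*(w + 4)*(w + 1)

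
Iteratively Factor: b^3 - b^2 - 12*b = (b)*(b^2 - b - 12) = b*(b - 4)*(b + 3)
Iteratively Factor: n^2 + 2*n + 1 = (n + 1)*(n + 1)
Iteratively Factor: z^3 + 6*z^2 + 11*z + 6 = (z + 2)*(z^2 + 4*z + 3) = (z + 2)*(z + 3)*(z + 1)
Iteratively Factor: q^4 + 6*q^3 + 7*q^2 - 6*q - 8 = (q + 4)*(q^3 + 2*q^2 - q - 2) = (q + 2)*(q + 4)*(q^2 - 1) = (q + 1)*(q + 2)*(q + 4)*(q - 1)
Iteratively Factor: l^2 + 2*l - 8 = (l + 4)*(l - 2)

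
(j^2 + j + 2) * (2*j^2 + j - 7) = 2*j^4 + 3*j^3 - 2*j^2 - 5*j - 14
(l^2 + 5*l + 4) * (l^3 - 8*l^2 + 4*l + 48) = l^5 - 3*l^4 - 32*l^3 + 36*l^2 + 256*l + 192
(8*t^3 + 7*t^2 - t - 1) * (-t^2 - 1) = -8*t^5 - 7*t^4 - 7*t^3 - 6*t^2 + t + 1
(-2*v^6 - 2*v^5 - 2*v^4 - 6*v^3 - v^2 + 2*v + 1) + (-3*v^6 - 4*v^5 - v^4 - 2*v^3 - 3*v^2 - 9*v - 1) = -5*v^6 - 6*v^5 - 3*v^4 - 8*v^3 - 4*v^2 - 7*v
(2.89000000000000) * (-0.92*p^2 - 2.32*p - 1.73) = -2.6588*p^2 - 6.7048*p - 4.9997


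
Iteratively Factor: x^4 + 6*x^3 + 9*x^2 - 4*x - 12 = (x + 2)*(x^3 + 4*x^2 + x - 6) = (x - 1)*(x + 2)*(x^2 + 5*x + 6) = (x - 1)*(x + 2)^2*(x + 3)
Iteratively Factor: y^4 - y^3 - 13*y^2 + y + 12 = (y + 1)*(y^3 - 2*y^2 - 11*y + 12) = (y - 4)*(y + 1)*(y^2 + 2*y - 3) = (y - 4)*(y + 1)*(y + 3)*(y - 1)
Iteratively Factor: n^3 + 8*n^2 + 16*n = (n + 4)*(n^2 + 4*n) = n*(n + 4)*(n + 4)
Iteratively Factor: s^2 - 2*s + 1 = (s - 1)*(s - 1)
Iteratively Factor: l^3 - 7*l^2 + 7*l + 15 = (l - 5)*(l^2 - 2*l - 3) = (l - 5)*(l - 3)*(l + 1)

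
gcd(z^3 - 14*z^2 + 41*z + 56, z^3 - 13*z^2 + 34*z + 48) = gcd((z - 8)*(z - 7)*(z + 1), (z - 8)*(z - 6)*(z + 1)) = z^2 - 7*z - 8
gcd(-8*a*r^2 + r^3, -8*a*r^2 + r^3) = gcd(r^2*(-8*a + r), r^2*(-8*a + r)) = -8*a*r^2 + r^3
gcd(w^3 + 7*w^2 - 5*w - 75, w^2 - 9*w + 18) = w - 3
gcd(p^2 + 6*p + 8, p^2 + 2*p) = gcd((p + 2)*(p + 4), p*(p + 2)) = p + 2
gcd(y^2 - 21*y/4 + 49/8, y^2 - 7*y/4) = y - 7/4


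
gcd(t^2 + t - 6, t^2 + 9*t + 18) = t + 3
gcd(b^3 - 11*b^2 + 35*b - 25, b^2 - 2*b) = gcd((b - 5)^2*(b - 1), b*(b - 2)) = 1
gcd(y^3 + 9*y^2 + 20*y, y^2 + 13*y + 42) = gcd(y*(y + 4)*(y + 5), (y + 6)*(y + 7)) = 1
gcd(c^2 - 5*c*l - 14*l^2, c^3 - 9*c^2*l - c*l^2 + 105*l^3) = c - 7*l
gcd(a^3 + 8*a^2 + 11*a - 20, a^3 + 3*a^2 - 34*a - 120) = a^2 + 9*a + 20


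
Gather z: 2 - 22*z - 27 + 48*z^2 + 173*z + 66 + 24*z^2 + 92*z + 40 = 72*z^2 + 243*z + 81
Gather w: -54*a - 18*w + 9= -54*a - 18*w + 9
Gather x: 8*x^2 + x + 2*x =8*x^2 + 3*x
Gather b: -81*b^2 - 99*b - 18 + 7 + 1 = -81*b^2 - 99*b - 10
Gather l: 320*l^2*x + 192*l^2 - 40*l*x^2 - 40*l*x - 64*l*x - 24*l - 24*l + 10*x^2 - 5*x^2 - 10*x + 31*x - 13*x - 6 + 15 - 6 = l^2*(320*x + 192) + l*(-40*x^2 - 104*x - 48) + 5*x^2 + 8*x + 3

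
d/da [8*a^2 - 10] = 16*a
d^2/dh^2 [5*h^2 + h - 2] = 10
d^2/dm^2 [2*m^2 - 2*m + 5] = 4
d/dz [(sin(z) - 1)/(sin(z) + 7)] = 8*cos(z)/(sin(z) + 7)^2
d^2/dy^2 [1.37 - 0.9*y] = 0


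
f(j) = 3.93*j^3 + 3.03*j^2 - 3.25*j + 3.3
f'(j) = 11.79*j^2 + 6.06*j - 3.25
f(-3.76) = -150.55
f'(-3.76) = 140.65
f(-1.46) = 2.27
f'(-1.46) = 13.03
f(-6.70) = -1020.91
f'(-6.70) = 485.40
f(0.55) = 3.08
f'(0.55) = 3.65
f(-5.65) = -590.44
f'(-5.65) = 338.88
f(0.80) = 4.65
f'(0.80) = 9.14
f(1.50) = 18.51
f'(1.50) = 32.37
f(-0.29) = 4.40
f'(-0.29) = -4.02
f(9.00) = 3084.45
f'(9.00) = 1006.28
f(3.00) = 126.93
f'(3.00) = 121.04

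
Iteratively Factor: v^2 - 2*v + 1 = (v - 1)*(v - 1)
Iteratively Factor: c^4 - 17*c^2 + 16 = (c + 1)*(c^3 - c^2 - 16*c + 16) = (c - 4)*(c + 1)*(c^2 + 3*c - 4) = (c - 4)*(c + 1)*(c + 4)*(c - 1)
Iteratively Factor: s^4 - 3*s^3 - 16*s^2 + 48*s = (s + 4)*(s^3 - 7*s^2 + 12*s) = (s - 4)*(s + 4)*(s^2 - 3*s) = (s - 4)*(s - 3)*(s + 4)*(s)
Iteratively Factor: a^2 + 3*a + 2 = (a + 2)*(a + 1)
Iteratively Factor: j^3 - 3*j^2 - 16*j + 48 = (j - 3)*(j^2 - 16) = (j - 3)*(j + 4)*(j - 4)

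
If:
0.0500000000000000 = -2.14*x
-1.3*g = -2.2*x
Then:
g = -0.04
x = -0.02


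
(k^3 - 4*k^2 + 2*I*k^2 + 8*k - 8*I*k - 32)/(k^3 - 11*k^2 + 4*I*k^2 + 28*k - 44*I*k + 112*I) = (k - 2*I)/(k - 7)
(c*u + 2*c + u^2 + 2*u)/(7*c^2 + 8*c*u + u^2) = (u + 2)/(7*c + u)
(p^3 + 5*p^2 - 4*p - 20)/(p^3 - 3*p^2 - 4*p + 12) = (p + 5)/(p - 3)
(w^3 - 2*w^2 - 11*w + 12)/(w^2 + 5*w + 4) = (w^3 - 2*w^2 - 11*w + 12)/(w^2 + 5*w + 4)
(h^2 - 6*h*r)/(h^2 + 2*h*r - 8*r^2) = h*(h - 6*r)/(h^2 + 2*h*r - 8*r^2)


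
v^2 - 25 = (v - 5)*(v + 5)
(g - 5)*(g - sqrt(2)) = g^2 - 5*g - sqrt(2)*g + 5*sqrt(2)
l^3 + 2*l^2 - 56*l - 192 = (l - 8)*(l + 4)*(l + 6)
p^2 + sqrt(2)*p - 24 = (p - 3*sqrt(2))*(p + 4*sqrt(2))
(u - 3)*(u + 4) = u^2 + u - 12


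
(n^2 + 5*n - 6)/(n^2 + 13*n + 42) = (n - 1)/(n + 7)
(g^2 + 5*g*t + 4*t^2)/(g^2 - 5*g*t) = (g^2 + 5*g*t + 4*t^2)/(g*(g - 5*t))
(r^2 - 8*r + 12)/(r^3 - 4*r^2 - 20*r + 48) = 1/(r + 4)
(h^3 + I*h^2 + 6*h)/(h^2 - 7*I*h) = (h^2 + I*h + 6)/(h - 7*I)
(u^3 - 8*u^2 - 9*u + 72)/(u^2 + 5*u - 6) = (u^3 - 8*u^2 - 9*u + 72)/(u^2 + 5*u - 6)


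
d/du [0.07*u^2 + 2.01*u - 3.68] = 0.14*u + 2.01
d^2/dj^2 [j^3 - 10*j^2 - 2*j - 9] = 6*j - 20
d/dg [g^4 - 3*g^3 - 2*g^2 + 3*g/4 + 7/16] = 4*g^3 - 9*g^2 - 4*g + 3/4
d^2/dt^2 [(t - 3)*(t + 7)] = 2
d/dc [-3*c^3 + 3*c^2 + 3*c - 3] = -9*c^2 + 6*c + 3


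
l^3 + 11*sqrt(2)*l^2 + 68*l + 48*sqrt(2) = (l + sqrt(2))*(l + 4*sqrt(2))*(l + 6*sqrt(2))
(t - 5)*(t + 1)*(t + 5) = t^3 + t^2 - 25*t - 25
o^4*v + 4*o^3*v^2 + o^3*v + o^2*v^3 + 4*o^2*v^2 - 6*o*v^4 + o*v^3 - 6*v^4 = (o - v)*(o + 2*v)*(o + 3*v)*(o*v + v)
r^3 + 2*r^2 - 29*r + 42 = (r - 3)*(r - 2)*(r + 7)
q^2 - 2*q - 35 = (q - 7)*(q + 5)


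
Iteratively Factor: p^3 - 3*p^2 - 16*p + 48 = (p - 3)*(p^2 - 16) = (p - 3)*(p + 4)*(p - 4)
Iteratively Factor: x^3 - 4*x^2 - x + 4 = (x - 4)*(x^2 - 1) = (x - 4)*(x - 1)*(x + 1)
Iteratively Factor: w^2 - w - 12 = (w - 4)*(w + 3)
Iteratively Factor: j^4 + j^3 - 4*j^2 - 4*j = (j - 2)*(j^3 + 3*j^2 + 2*j) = (j - 2)*(j + 1)*(j^2 + 2*j) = (j - 2)*(j + 1)*(j + 2)*(j)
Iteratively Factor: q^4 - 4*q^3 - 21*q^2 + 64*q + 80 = (q + 1)*(q^3 - 5*q^2 - 16*q + 80) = (q - 5)*(q + 1)*(q^2 - 16) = (q - 5)*(q + 1)*(q + 4)*(q - 4)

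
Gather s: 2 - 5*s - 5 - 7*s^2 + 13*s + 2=-7*s^2 + 8*s - 1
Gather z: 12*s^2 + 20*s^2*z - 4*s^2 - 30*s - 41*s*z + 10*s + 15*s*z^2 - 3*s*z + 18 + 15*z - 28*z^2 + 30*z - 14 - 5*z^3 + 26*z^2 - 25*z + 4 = 8*s^2 - 20*s - 5*z^3 + z^2*(15*s - 2) + z*(20*s^2 - 44*s + 20) + 8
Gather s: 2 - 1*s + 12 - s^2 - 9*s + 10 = -s^2 - 10*s + 24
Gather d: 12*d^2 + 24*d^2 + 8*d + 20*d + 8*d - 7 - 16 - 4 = 36*d^2 + 36*d - 27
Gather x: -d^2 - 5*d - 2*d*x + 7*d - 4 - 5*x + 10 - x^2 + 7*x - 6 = -d^2 + 2*d - x^2 + x*(2 - 2*d)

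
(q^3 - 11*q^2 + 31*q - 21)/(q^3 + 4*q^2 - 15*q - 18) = (q^2 - 8*q + 7)/(q^2 + 7*q + 6)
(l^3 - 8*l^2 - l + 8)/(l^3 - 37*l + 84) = (l^3 - 8*l^2 - l + 8)/(l^3 - 37*l + 84)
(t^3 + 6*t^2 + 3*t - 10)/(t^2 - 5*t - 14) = (t^2 + 4*t - 5)/(t - 7)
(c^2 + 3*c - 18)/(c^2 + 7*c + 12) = (c^2 + 3*c - 18)/(c^2 + 7*c + 12)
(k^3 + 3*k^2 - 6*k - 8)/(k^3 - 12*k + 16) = (k + 1)/(k - 2)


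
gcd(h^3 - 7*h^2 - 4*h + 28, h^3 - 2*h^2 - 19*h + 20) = 1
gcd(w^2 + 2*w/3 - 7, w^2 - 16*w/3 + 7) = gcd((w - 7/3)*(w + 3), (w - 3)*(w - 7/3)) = w - 7/3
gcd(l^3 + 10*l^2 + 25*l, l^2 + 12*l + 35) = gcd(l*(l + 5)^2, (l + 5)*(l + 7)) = l + 5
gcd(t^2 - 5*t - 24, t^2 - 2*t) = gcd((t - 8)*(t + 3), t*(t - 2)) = 1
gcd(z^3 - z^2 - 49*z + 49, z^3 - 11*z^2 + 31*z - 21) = z^2 - 8*z + 7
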